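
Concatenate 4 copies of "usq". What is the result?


Input string: 'usq'
Operation: repeat 4 times
Concatenation: 'usq' + 'usq' + 'usq' + 'usq'
Result: usqusqusqusq


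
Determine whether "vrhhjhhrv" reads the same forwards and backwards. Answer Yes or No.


Input string: 'vrhhjhhrv'
Reversed: 'vrhhjhhrv'
Compare pairs: s[0]='v' vs s[8]='v' (match), s[1]='r' vs s[7]='r' (match), s[2]='h' vs s[6]='h' (match), s[3]='h' vs s[5]='h' (match)
Palindrome: Yes


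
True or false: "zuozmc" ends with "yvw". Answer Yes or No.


Input string: 'zuozmc'
Suffix to check: 'yvw'
Last 3 characters of input: 'zmc'
Match: False
Result: No


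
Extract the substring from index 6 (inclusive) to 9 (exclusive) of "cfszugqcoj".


Input string: 'cfszugqcoj'
Operation: slice [6:9]
Extract characters: s[6]='q', s[7]='c', s[8]='o'
Result: qco


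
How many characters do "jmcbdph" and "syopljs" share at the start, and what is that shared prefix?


String 1: 'jmcbdph'
String 2: 'syopljs'
Compare position by position:
pos 0: 'j' vs 's' differ -> stop
Longest common prefix: "" (length 0)


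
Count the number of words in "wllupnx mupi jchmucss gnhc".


Input string: 'wllupnx mupi jchmucss gnhc'
Operation: split by spaces
Words found: 'wllupnx', 'mupi', 'jchmucss', 'gnhc'
Word count: 4


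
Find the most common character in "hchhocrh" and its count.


Input: 'hchhocrh'
Operation: tally each character
Counts: 'c':2, 'h':4, 'o':1, 'r':1
Maximum: 'h' appears 4 times


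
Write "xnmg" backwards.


Input string: 'xnmg'
Operation: reverse character order
Original order: 'x' -> 'n' -> 'm' -> 'g'
Reversed order: 'g' -> 'm' -> 'n' -> 'x'
Result: gmnx


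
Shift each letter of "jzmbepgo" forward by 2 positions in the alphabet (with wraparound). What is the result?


Input: 'jzmbepgo', shift = 2
Operation: for each letter, (position + 2) mod 26
Mapping: 'j'(9+2=11)->'l', 'z'(25+2=27, 27 mod 26=1)->'b', 'm'(12+2=14)->'o', 'b'(1+2=3)->'d', 'e'(4+2=6)->'g', 'p'(15+2=17)->'r', 'g'(6+2=8)->'i', 'o'(14+2=16)->'q'
Result: lbodgriq


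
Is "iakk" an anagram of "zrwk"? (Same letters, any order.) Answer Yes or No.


String 1: 'zrwk' -> sorted: 'krwz'
String 2: 'iakk' -> sorted: 'aikk'
Compare sorted forms: 'krwz' != 'aikk'
Anagram: No


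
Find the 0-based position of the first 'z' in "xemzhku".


Input string: 'xemzhku'
Target: 'z'
Scanning left to right: s[0]='x', s[1]='e', s[2]='m', s[3]='z'
First match at index: 3


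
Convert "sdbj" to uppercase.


Input string: 'sdbj'
Operation: convert each letter to uppercase
Mapping: 's'->'S', 'd'->'D', 'b'->'B', 'j'->'J'
Result: SDBJ


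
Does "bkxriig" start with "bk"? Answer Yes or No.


Input string: 'bkxriig'
Prefix to check: 'bk'
First 2 characters of input: 'bk'
Match: True
Result: Yes


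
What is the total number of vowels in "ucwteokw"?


Input string: 'ucwteokw'
Operation: count vowels (a, e, i, o, u)
Scan: s[0]='u' (vowel), s[1]='c', s[2]='w', s[3]='t', s[4]='e' (vowel), s[5]='o' (vowel), s[6]='k', s[7]='w'
Vowels found: 3
Result: 3


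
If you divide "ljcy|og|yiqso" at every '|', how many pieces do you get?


Input string: 'ljcy|og|yiqso'
Delimiter: '|'
Split result: 'ljcy', 'og', 'yiqso'
Number of parts: 3


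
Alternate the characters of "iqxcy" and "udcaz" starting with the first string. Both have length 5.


String 1: 'iqxcy'
String 2: 'udcaz'
Operation: alternate characters
Pairs: 'i'+'u', 'q'+'d', 'x'+'c', 'c'+'a', 'y'+'z'
Result: iuqdxccayz


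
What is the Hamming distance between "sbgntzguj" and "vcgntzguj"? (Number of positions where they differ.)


String 1: 'sbgntzguj'
String 2: 'vcgntzguj'
Compare each position: pos 0: 's'!='v', pos 1: 'b'!='c', pos 2: 'g'=='g', pos 3: 'n'=='n', pos 4: 't'=='t', pos 5: 'z'=='z', pos 6: 'g'=='g', pos 7: 'u'=='u', pos 8: 'j'=='j'
Differing positions: 2
Hamming distance: 2


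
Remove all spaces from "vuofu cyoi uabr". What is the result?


Input string: 'vuofu cyoi uabr'
Operation: remove all spaces
Words: 'vuofu', 'cyoi', 'uabr'
Join without spaces: vuofucyoiuabr


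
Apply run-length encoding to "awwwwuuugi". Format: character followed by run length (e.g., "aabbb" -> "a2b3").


Input: 'awwwwuuugi'
Operation: identify consecutive runs
Runs: 'a' -> a1, 'wwww' -> w4, 'uuu' -> u3, 'g' -> g1, 'i' -> i1
Encoded: a1w4u3g1i1


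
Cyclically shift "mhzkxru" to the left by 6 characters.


Input: 'mhzkxru', shift = 6
Operation: split at index 6 and swap parts
Front part s[0:6] = 'mhzkxr'
Back part s[6:] = 'u'
Rotated = back + front = 'u' + 'mhzkxr'
Result: umhzkxr


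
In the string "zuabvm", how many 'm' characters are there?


Input string: 'zuabvm'
Target character: 'm'
Scan each position: s[5]='m'
Matches found at indices: 5
Total: 1


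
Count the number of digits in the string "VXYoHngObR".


Input string: 'VXYoHngObR'
Operation: count digit characters (0-9)
Scan: 'V', 'X', 'Y', 'o', 'H', 'n', 'g', 'O', 'b', 'R'
Digits found: 0
Result: 0


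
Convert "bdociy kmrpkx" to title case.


Input string: 'bdociy kmrpkx'
Operation: capitalize first letter of each word
Word transformations: 'bdociy'->'Bdociy', 'kmrpkx'->'Kmrpkx'
Result: Bdociy Kmrpkx


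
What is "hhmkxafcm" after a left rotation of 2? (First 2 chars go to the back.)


Input: 'hhmkxafcm', shift = 2
Operation: split at index 2 and swap parts
Front part s[0:2] = 'hh'
Back part s[2:] = 'mkxafcm'
Rotated = back + front = 'mkxafcm' + 'hh'
Result: mkxafcmhh


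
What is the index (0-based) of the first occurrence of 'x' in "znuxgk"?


Input string: 'znuxgk'
Target: 'x'
Scanning left to right: s[0]='z', s[1]='n', s[2]='u', s[3]='x'
First match at index: 3


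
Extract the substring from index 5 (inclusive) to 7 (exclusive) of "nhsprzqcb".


Input string: 'nhsprzqcb'
Operation: slice [5:7]
Extract characters: s[5]='z', s[6]='q'
Result: zq


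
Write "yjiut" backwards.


Input string: 'yjiut'
Operation: reverse character order
Original order: 'y' -> 'j' -> 'i' -> 'u' -> 't'
Reversed order: 't' -> 'u' -> 'i' -> 'j' -> 'y'
Result: tuijy


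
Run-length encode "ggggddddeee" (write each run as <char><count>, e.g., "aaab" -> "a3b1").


Input: 'ggggddddeee'
Operation: identify consecutive runs
Runs: 'gggg' -> g4, 'dddd' -> d4, 'eee' -> e3
Encoded: g4d4e3


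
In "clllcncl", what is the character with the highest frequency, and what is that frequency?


Input: 'clllcncl'
Operation: tally each character
Counts: 'c':3, 'l':4, 'n':1
Maximum: 'l' appears 4 times


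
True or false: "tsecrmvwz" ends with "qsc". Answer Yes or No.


Input string: 'tsecrmvwz'
Suffix to check: 'qsc'
Last 3 characters of input: 'vwz'
Match: False
Result: No


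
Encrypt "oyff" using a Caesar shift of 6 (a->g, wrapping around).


Input: 'oyff', shift = 6
Operation: for each letter, (position + 6) mod 26
Mapping: 'o'(14+6=20)->'u', 'y'(24+6=30, 30 mod 26=4)->'e', 'f'(5+6=11)->'l', 'f'(5+6=11)->'l'
Result: uell


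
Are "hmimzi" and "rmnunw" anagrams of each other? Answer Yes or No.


String 1: 'hmimzi' -> sorted: 'hiimmz'
String 2: 'rmnunw' -> sorted: 'mnnruw'
Compare sorted forms: 'hiimmz' != 'mnnruw'
Anagram: No


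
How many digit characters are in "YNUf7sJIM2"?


Input string: 'YNUf7sJIM2'
Operation: count digit characters (0-9)
Scan: 'Y', 'N', 'U', 'f', '7'(digit), 's', 'J', 'I', 'M', '2'(digit)
Digits found: 2
Result: 2


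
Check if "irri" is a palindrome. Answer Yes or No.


Input string: 'irri'
Reversed: 'irri'
Compare pairs: s[0]='i' vs s[3]='i' (match), s[1]='r' vs s[2]='r' (match)
Palindrome: Yes


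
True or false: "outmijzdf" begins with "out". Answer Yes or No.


Input string: 'outmijzdf'
Prefix to check: 'out'
First 3 characters of input: 'out'
Match: True
Result: Yes


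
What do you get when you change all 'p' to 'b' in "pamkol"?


Input string: 'pamkol'
Operation: replace 'p' with 'b'
Positions of 'p': 0
After replacement: bamkol


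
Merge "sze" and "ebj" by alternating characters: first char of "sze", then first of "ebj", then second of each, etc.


String 1: 'sze'
String 2: 'ebj'
Operation: alternate characters
Pairs: 's'+'e', 'z'+'b', 'e'+'j'
Result: sezbej


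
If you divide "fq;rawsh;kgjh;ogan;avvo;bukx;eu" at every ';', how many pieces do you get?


Input string: 'fq;rawsh;kgjh;ogan;avvo;bukx;eu'
Delimiter: ';'
Split result: 'fq', 'rawsh', 'kgjh', 'ogan', 'avvo', 'bukx', 'eu'
Number of parts: 7


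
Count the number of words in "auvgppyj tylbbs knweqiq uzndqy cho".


Input string: 'auvgppyj tylbbs knweqiq uzndqy cho'
Operation: split by spaces
Words found: 'auvgppyj', 'tylbbs', 'knweqiq', 'uzndqy', 'cho'
Word count: 5


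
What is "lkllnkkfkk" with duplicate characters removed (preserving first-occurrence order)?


Input: 'lkllnkkfkk'
Operation: keep first occurrence of each character
Scan: s[0]='l' new -> keep; s[1]='k' new -> keep; s[2]='l' seen -> skip; s[3]='l' seen -> skip; s[4]='n' new -> keep; s[5]='k' seen -> skip; s[6]='k' seen -> skip; s[7]='f' new -> keep; s[8]='k' seen -> skip; s[9]='k' seen -> skip
Result: lknf


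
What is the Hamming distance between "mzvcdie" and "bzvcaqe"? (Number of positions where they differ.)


String 1: 'mzvcdie'
String 2: 'bzvcaqe'
Compare each position: pos 0: 'm'!='b', pos 1: 'z'=='z', pos 2: 'v'=='v', pos 3: 'c'=='c', pos 4: 'd'!='a', pos 5: 'i'!='q', pos 6: 'e'=='e'
Differing positions: 3
Hamming distance: 3


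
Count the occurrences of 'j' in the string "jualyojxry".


Input string: 'jualyojxry'
Target character: 'j'
Scan each position: s[0]='j', s[6]='j'
Matches found at indices: 0, 6
Total: 2


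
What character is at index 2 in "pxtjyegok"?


Input string: 'pxtjyegok'
Operation: get character at index 2
Index mapping: s[0]='p', s[1]='x', s[2]='t'
Result: 't'


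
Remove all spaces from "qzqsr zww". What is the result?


Input string: 'qzqsr zww'
Operation: remove all spaces
Words: 'qzqsr', 'zww'
Join without spaces: qzqsrzww


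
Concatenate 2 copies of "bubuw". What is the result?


Input string: 'bubuw'
Operation: repeat 2 times
Concatenation: 'bubuw' + 'bubuw'
Result: bubuwbubuw


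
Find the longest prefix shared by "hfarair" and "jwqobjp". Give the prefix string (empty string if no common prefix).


String 1: 'hfarair'
String 2: 'jwqobjp'
Compare position by position:
pos 0: 'h' vs 'j' differ -> stop
Longest common prefix: "" (length 0)


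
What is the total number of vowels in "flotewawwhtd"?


Input string: 'flotewawwhtd'
Operation: count vowels (a, e, i, o, u)
Scan: s[0]='f', s[1]='l', s[2]='o' (vowel), s[3]='t', s[4]='e' (vowel), s[5]='w', s[6]='a' (vowel), s[7]='w', s[8]='w', s[9]='h', s[10]='t', s[11]='d'
Vowels found: 3
Result: 3


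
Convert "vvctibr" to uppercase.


Input string: 'vvctibr'
Operation: convert each letter to uppercase
Mapping: 'v'->'V', 'v'->'V', 'c'->'C', 't'->'T', 'i'->'I', 'b'->'B', 'r'->'R'
Result: VVCTIBR


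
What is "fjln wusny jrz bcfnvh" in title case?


Input string: 'fjln wusny jrz bcfnvh'
Operation: capitalize first letter of each word
Word transformations: 'fjln'->'Fjln', 'wusny'->'Wusny', 'jrz'->'Jrz', 'bcfnvh'->'Bcfnvh'
Result: Fjln Wusny Jrz Bcfnvh


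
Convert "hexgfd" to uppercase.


Input string: 'hexgfd'
Operation: convert each letter to uppercase
Mapping: 'h'->'H', 'e'->'E', 'x'->'X', 'g'->'G', 'f'->'F', 'd'->'D'
Result: HEXGFD


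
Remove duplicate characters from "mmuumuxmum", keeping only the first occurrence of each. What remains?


Input: 'mmuumuxmum'
Operation: keep first occurrence of each character
Scan: s[0]='m' new -> keep; s[1]='m' seen -> skip; s[2]='u' new -> keep; s[3]='u' seen -> skip; s[4]='m' seen -> skip; s[5]='u' seen -> skip; s[6]='x' new -> keep; s[7]='m' seen -> skip; s[8]='u' seen -> skip; s[9]='m' seen -> skip
Result: mux


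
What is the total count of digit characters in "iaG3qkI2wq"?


Input string: 'iaG3qkI2wq'
Operation: count digit characters (0-9)
Scan: 'i', 'a', 'G', '3'(digit), 'q', 'k', 'I', '2'(digit), 'w', 'q'
Digits found: 2
Result: 2


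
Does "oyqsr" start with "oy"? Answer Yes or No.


Input string: 'oyqsr'
Prefix to check: 'oy'
First 2 characters of input: 'oy'
Match: True
Result: Yes


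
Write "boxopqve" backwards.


Input string: 'boxopqve'
Operation: reverse character order
Original order: 'b' -> 'o' -> 'x' -> 'o' -> 'p' -> 'q' -> 'v' -> 'e'
Reversed order: 'e' -> 'v' -> 'q' -> 'p' -> 'o' -> 'x' -> 'o' -> 'b'
Result: evqpoxob


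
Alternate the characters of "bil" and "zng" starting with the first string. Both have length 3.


String 1: 'bil'
String 2: 'zng'
Operation: alternate characters
Pairs: 'b'+'z', 'i'+'n', 'l'+'g'
Result: bzinlg


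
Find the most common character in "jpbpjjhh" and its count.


Input: 'jpbpjjhh'
Operation: tally each character
Counts: 'b':1, 'h':2, 'j':3, 'p':2
Maximum: 'j' appears 3 times


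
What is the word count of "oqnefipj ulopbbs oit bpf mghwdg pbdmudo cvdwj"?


Input string: 'oqnefipj ulopbbs oit bpf mghwdg pbdmudo cvdwj'
Operation: split by spaces
Words found: 'oqnefipj', 'ulopbbs', 'oit', 'bpf', 'mghwdg', 'pbdmudo', 'cvdwj'
Word count: 7


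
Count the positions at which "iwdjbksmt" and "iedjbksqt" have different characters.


String 1: 'iwdjbksmt'
String 2: 'iedjbksqt'
Compare each position: pos 0: 'i'=='i', pos 1: 'w'!='e', pos 2: 'd'=='d', pos 3: 'j'=='j', pos 4: 'b'=='b', pos 5: 'k'=='k', pos 6: 's'=='s', pos 7: 'm'!='q', pos 8: 't'=='t'
Differing positions: 2
Hamming distance: 2


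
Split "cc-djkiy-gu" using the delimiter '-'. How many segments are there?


Input string: 'cc-djkiy-gu'
Delimiter: '-'
Split result: 'cc', 'djkiy', 'gu'
Number of parts: 3


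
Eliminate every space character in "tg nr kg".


Input string: 'tg nr kg'
Operation: remove all spaces
Words: 'tg', 'nr', 'kg'
Join without spaces: tgnrkg


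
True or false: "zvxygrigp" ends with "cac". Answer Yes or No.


Input string: 'zvxygrigp'
Suffix to check: 'cac'
Last 3 characters of input: 'igp'
Match: False
Result: No


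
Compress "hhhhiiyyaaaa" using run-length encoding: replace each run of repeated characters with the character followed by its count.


Input: 'hhhhiiyyaaaa'
Operation: identify consecutive runs
Runs: 'hhhh' -> h4, 'ii' -> i2, 'yy' -> y2, 'aaaa' -> a4
Encoded: h4i2y2a4


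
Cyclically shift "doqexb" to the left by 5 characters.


Input: 'doqexb', shift = 5
Operation: split at index 5 and swap parts
Front part s[0:5] = 'doqex'
Back part s[5:] = 'b'
Rotated = back + front = 'b' + 'doqex'
Result: bdoqex


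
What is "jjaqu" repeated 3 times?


Input string: 'jjaqu'
Operation: repeat 3 times
Concatenation: 'jjaqu' + 'jjaqu' + 'jjaqu'
Result: jjaqujjaqujjaqu


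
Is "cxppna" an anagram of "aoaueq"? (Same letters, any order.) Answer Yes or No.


String 1: 'aoaueq' -> sorted: 'aaeoqu'
String 2: 'cxppna' -> sorted: 'acnppx'
Compare sorted forms: 'aaeoqu' != 'acnppx'
Anagram: No


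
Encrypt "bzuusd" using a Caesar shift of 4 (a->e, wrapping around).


Input: 'bzuusd', shift = 4
Operation: for each letter, (position + 4) mod 26
Mapping: 'b'(1+4=5)->'f', 'z'(25+4=29, 29 mod 26=3)->'d', 'u'(20+4=24)->'y', 'u'(20+4=24)->'y', 's'(18+4=22)->'w', 'd'(3+4=7)->'h'
Result: fdyywh


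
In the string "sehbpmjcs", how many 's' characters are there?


Input string: 'sehbpmjcs'
Target character: 's'
Scan each position: s[0]='s', s[8]='s'
Matches found at indices: 0, 8
Total: 2


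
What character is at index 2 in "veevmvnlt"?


Input string: 'veevmvnlt'
Operation: get character at index 2
Index mapping: s[0]='v', s[1]='e', s[2]='e'
Result: 'e'


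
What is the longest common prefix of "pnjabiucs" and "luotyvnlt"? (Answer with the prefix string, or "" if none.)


String 1: 'pnjabiucs'
String 2: 'luotyvnlt'
Compare position by position:
pos 0: 'p' vs 'l' differ -> stop
Longest common prefix: "" (length 0)


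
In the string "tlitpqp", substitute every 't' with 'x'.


Input string: 'tlitpqp'
Operation: replace 't' with 'x'
Positions of 't': 0, 3
After replacement: xlixpqp


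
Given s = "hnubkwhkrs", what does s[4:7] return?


Input string: 'hnubkwhkrs'
Operation: slice [4:7]
Extract characters: s[4]='k', s[5]='w', s[6]='h'
Result: kwh


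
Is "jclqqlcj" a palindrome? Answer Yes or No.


Input string: 'jclqqlcj'
Reversed: 'jclqqlcj'
Compare pairs: s[0]='j' vs s[7]='j' (match), s[1]='c' vs s[6]='c' (match), s[2]='l' vs s[5]='l' (match), s[3]='q' vs s[4]='q' (match)
Palindrome: Yes


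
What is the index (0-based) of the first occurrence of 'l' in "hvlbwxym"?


Input string: 'hvlbwxym'
Target: 'l'
Scanning left to right: s[0]='h', s[1]='v', s[2]='l'
First match at index: 2


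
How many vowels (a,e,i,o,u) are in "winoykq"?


Input string: 'winoykq'
Operation: count vowels (a, e, i, o, u)
Scan: s[0]='w', s[1]='i' (vowel), s[2]='n', s[3]='o' (vowel), s[4]='y', s[5]='k', s[6]='q'
Vowels found: 2
Result: 2


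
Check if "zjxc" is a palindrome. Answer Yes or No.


Input string: 'zjxc'
Reversed: 'cxjz'
Compare pairs: s[0]='z' vs s[3]='c' (mismatch), s[1]='j' vs s[2]='x' (mismatch)
Palindrome: No


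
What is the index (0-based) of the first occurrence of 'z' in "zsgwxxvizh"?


Input string: 'zsgwxxvizh'
Target: 'z'
Scanning left to right: s[0]='z'
First match at index: 0


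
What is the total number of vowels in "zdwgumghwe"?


Input string: 'zdwgumghwe'
Operation: count vowels (a, e, i, o, u)
Scan: s[0]='z', s[1]='d', s[2]='w', s[3]='g', s[4]='u' (vowel), s[5]='m', s[6]='g', s[7]='h', s[8]='w', s[9]='e' (vowel)
Vowels found: 2
Result: 2


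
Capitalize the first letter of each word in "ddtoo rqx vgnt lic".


Input string: 'ddtoo rqx vgnt lic'
Operation: capitalize first letter of each word
Word transformations: 'ddtoo'->'Ddtoo', 'rqx'->'Rqx', 'vgnt'->'Vgnt', 'lic'->'Lic'
Result: Ddtoo Rqx Vgnt Lic


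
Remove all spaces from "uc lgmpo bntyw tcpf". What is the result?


Input string: 'uc lgmpo bntyw tcpf'
Operation: remove all spaces
Words: 'uc', 'lgmpo', 'bntyw', 'tcpf'
Join without spaces: uclgmpobntywtcpf


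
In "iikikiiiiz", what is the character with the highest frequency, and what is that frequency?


Input: 'iikikiiiiz'
Operation: tally each character
Counts: 'i':7, 'k':2, 'z':1
Maximum: 'i' appears 7 times


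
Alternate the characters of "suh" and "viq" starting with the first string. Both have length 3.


String 1: 'suh'
String 2: 'viq'
Operation: alternate characters
Pairs: 's'+'v', 'u'+'i', 'h'+'q'
Result: svuihq


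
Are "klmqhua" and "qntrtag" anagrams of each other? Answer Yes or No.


String 1: 'klmqhua' -> sorted: 'ahklmqu'
String 2: 'qntrtag' -> sorted: 'agnqrtt'
Compare sorted forms: 'ahklmqu' != 'agnqrtt'
Anagram: No


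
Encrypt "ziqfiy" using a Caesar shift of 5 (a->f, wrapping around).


Input: 'ziqfiy', shift = 5
Operation: for each letter, (position + 5) mod 26
Mapping: 'z'(25+5=30, 30 mod 26=4)->'e', 'i'(8+5=13)->'n', 'q'(16+5=21)->'v', 'f'(5+5=10)->'k', 'i'(8+5=13)->'n', 'y'(24+5=29, 29 mod 26=3)->'d'
Result: envknd


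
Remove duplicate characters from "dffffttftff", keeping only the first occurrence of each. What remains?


Input: 'dffffttftff'
Operation: keep first occurrence of each character
Scan: s[0]='d' new -> keep; s[1]='f' new -> keep; s[2]='f' seen -> skip; s[3]='f' seen -> skip; s[4]='f' seen -> skip; s[5]='t' new -> keep; s[6]='t' seen -> skip; s[7]='f' seen -> skip; s[8]='t' seen -> skip; s[9]='f' seen -> skip; s[10]='f' seen -> skip
Result: dft


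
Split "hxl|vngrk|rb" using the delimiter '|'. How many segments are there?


Input string: 'hxl|vngrk|rb'
Delimiter: '|'
Split result: 'hxl', 'vngrk', 'rb'
Number of parts: 3


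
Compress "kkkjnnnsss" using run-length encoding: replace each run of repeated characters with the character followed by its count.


Input: 'kkkjnnnsss'
Operation: identify consecutive runs
Runs: 'kkk' -> k3, 'j' -> j1, 'nnn' -> n3, 'sss' -> s3
Encoded: k3j1n3s3


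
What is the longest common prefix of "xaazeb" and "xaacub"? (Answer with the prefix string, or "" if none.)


String 1: 'xaazeb'
String 2: 'xaacub'
Compare position by position:
pos 0: 'x' vs 'x' match
pos 1: 'a' vs 'a' match
pos 2: 'a' vs 'a' match
pos 3: 'z' vs 'c' differ -> stop
Longest common prefix: "xaa" (length 3)


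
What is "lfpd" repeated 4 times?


Input string: 'lfpd'
Operation: repeat 4 times
Concatenation: 'lfpd' + 'lfpd' + 'lfpd' + 'lfpd'
Result: lfpdlfpdlfpdlfpd


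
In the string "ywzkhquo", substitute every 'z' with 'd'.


Input string: 'ywzkhquo'
Operation: replace 'z' with 'd'
Positions of 'z': 2
After replacement: ywdkhquo


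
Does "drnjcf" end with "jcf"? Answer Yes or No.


Input string: 'drnjcf'
Suffix to check: 'jcf'
Last 3 characters of input: 'jcf'
Match: True
Result: Yes


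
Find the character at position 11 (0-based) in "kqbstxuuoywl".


Input string: 'kqbstxuuoywl'
Operation: get character at index 11
Index mapping: s[0]='k', s[1]='q', s[2]='b', s[3]='s', s[4]='t', s[5]='x', s[6]='u', s[7]='u', s[8]='o', s[9]='y', s[10]='w', s[11]='l'
Result: 'l'


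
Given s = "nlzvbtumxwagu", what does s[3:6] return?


Input string: 'nlzvbtumxwagu'
Operation: slice [3:6]
Extract characters: s[3]='v', s[4]='b', s[5]='t'
Result: vbt


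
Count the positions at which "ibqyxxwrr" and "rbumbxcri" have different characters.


String 1: 'ibqyxxwrr'
String 2: 'rbumbxcri'
Compare each position: pos 0: 'i'!='r', pos 1: 'b'=='b', pos 2: 'q'!='u', pos 3: 'y'!='m', pos 4: 'x'!='b', pos 5: 'x'=='x', pos 6: 'w'!='c', pos 7: 'r'=='r', pos 8: 'r'!='i'
Differing positions: 6
Hamming distance: 6


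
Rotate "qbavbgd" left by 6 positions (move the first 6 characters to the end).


Input: 'qbavbgd', shift = 6
Operation: split at index 6 and swap parts
Front part s[0:6] = 'qbavbg'
Back part s[6:] = 'd'
Rotated = back + front = 'd' + 'qbavbg'
Result: dqbavbg


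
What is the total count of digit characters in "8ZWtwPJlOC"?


Input string: '8ZWtwPJlOC'
Operation: count digit characters (0-9)
Scan: '8'(digit), 'Z', 'W', 't', 'w', 'P', 'J', 'l', 'O', 'C'
Digits found: 1
Result: 1


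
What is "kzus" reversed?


Input string: 'kzus'
Operation: reverse character order
Original order: 'k' -> 'z' -> 'u' -> 's'
Reversed order: 's' -> 'u' -> 'z' -> 'k'
Result: suzk


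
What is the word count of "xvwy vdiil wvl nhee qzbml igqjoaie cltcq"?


Input string: 'xvwy vdiil wvl nhee qzbml igqjoaie cltcq'
Operation: split by spaces
Words found: 'xvwy', 'vdiil', 'wvl', 'nhee', 'qzbml', 'igqjoaie', 'cltcq'
Word count: 7


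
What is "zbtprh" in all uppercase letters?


Input string: 'zbtprh'
Operation: convert each letter to uppercase
Mapping: 'z'->'Z', 'b'->'B', 't'->'T', 'p'->'P', 'r'->'R', 'h'->'H'
Result: ZBTPRH


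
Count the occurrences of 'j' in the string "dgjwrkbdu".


Input string: 'dgjwrkbdu'
Target character: 'j'
Scan each position: s[2]='j'
Matches found at indices: 2
Total: 1


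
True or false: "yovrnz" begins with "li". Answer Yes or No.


Input string: 'yovrnz'
Prefix to check: 'li'
First 2 characters of input: 'yo'
Match: False
Result: No


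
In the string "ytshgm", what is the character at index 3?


Input string: 'ytshgm'
Operation: get character at index 3
Index mapping: s[0]='y', s[1]='t', s[2]='s', s[3]='h'
Result: 'h'


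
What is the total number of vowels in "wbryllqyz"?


Input string: 'wbryllqyz'
Operation: count vowels (a, e, i, o, u)
Scan: s[0]='w', s[1]='b', s[2]='r', s[3]='y', s[4]='l', s[5]='l', s[6]='q', s[7]='y', s[8]='z'
Vowels found: 0
Result: 0


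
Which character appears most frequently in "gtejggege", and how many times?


Input: 'gtejggege'
Operation: tally each character
Counts: 'e':3, 'g':4, 'j':1, 't':1
Maximum: 'g' appears 4 times


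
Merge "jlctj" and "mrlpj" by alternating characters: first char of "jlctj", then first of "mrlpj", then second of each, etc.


String 1: 'jlctj'
String 2: 'mrlpj'
Operation: alternate characters
Pairs: 'j'+'m', 'l'+'r', 'c'+'l', 't'+'p', 'j'+'j'
Result: jmlrcltpjj


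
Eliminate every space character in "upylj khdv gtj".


Input string: 'upylj khdv gtj'
Operation: remove all spaces
Words: 'upylj', 'khdv', 'gtj'
Join without spaces: upyljkhdvgtj


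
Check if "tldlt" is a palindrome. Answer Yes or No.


Input string: 'tldlt'
Reversed: 'tldlt'
Compare pairs: s[0]='t' vs s[4]='t' (match), s[1]='l' vs s[3]='l' (match)
Palindrome: Yes


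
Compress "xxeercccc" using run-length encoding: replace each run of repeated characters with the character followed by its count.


Input: 'xxeercccc'
Operation: identify consecutive runs
Runs: 'xx' -> x2, 'ee' -> e2, 'r' -> r1, 'cccc' -> c4
Encoded: x2e2r1c4


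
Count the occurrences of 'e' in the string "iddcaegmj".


Input string: 'iddcaegmj'
Target character: 'e'
Scan each position: s[5]='e'
Matches found at indices: 5
Total: 1


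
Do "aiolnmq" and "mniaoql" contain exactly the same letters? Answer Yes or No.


String 1: 'aiolnmq' -> sorted: 'ailmnoq'
String 2: 'mniaoql' -> sorted: 'ailmnoq'
Compare sorted forms: 'ailmnoq' == 'ailmnoq'
Anagram: Yes


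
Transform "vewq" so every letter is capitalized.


Input string: 'vewq'
Operation: convert each letter to uppercase
Mapping: 'v'->'V', 'e'->'E', 'w'->'W', 'q'->'Q'
Result: VEWQ


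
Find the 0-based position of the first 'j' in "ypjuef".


Input string: 'ypjuef'
Target: 'j'
Scanning left to right: s[0]='y', s[1]='p', s[2]='j'
First match at index: 2


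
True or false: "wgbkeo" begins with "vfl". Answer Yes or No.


Input string: 'wgbkeo'
Prefix to check: 'vfl'
First 3 characters of input: 'wgb'
Match: False
Result: No


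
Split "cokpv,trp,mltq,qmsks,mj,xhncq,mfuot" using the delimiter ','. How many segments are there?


Input string: 'cokpv,trp,mltq,qmsks,mj,xhncq,mfuot'
Delimiter: ','
Split result: 'cokpv', 'trp', 'mltq', 'qmsks', 'mj', 'xhncq', 'mfuot'
Number of parts: 7


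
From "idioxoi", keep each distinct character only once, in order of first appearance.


Input: 'idioxoi'
Operation: keep first occurrence of each character
Scan: s[0]='i' new -> keep; s[1]='d' new -> keep; s[2]='i' seen -> skip; s[3]='o' new -> keep; s[4]='x' new -> keep; s[5]='o' seen -> skip; s[6]='i' seen -> skip
Result: idox


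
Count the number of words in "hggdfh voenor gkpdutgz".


Input string: 'hggdfh voenor gkpdutgz'
Operation: split by spaces
Words found: 'hggdfh', 'voenor', 'gkpdutgz'
Word count: 3


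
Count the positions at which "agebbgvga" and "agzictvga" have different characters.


String 1: 'agebbgvga'
String 2: 'agzictvga'
Compare each position: pos 0: 'a'=='a', pos 1: 'g'=='g', pos 2: 'e'!='z', pos 3: 'b'!='i', pos 4: 'b'!='c', pos 5: 'g'!='t', pos 6: 'v'=='v', pos 7: 'g'=='g', pos 8: 'a'=='a'
Differing positions: 4
Hamming distance: 4


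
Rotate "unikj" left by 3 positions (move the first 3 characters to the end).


Input: 'unikj', shift = 3
Operation: split at index 3 and swap parts
Front part s[0:3] = 'uni'
Back part s[3:] = 'kj'
Rotated = back + front = 'kj' + 'uni'
Result: kjuni


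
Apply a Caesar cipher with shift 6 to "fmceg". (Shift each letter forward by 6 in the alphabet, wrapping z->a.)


Input: 'fmceg', shift = 6
Operation: for each letter, (position + 6) mod 26
Mapping: 'f'(5+6=11)->'l', 'm'(12+6=18)->'s', 'c'(2+6=8)->'i', 'e'(4+6=10)->'k', 'g'(6+6=12)->'m'
Result: lsikm


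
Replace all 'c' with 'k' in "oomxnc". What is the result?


Input string: 'oomxnc'
Operation: replace 'c' with 'k'
Positions of 'c': 5
After replacement: oomxnk


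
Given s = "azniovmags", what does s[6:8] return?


Input string: 'azniovmags'
Operation: slice [6:8]
Extract characters: s[6]='m', s[7]='a'
Result: ma


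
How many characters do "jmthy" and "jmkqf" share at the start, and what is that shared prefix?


String 1: 'jmthy'
String 2: 'jmkqf'
Compare position by position:
pos 0: 'j' vs 'j' match
pos 1: 'm' vs 'm' match
pos 2: 't' vs 'k' differ -> stop
Longest common prefix: "jm" (length 2)


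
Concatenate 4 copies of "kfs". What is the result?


Input string: 'kfs'
Operation: repeat 4 times
Concatenation: 'kfs' + 'kfs' + 'kfs' + 'kfs'
Result: kfskfskfskfs


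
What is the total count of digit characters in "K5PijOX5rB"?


Input string: 'K5PijOX5rB'
Operation: count digit characters (0-9)
Scan: 'K', '5'(digit), 'P', 'i', 'j', 'O', 'X', '5'(digit), 'r', 'B'
Digits found: 2
Result: 2


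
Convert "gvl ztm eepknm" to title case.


Input string: 'gvl ztm eepknm'
Operation: capitalize first letter of each word
Word transformations: 'gvl'->'Gvl', 'ztm'->'Ztm', 'eepknm'->'Eepknm'
Result: Gvl Ztm Eepknm


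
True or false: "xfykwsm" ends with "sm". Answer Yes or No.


Input string: 'xfykwsm'
Suffix to check: 'sm'
Last 2 characters of input: 'sm'
Match: True
Result: Yes


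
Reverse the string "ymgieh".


Input string: 'ymgieh'
Operation: reverse character order
Original order: 'y' -> 'm' -> 'g' -> 'i' -> 'e' -> 'h'
Reversed order: 'h' -> 'e' -> 'i' -> 'g' -> 'm' -> 'y'
Result: heigmy


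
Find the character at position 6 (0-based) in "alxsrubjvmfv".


Input string: 'alxsrubjvmfv'
Operation: get character at index 6
Index mapping: s[0]='a', s[1]='l', s[2]='x', s[3]='s', s[4]='r', s[5]='u', s[6]='b'
Result: 'b'


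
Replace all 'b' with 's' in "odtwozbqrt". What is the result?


Input string: 'odtwozbqrt'
Operation: replace 'b' with 's'
Positions of 'b': 6
After replacement: odtwozsqrt


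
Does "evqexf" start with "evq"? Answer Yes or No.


Input string: 'evqexf'
Prefix to check: 'evq'
First 3 characters of input: 'evq'
Match: True
Result: Yes


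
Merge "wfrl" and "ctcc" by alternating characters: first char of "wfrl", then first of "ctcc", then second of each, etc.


String 1: 'wfrl'
String 2: 'ctcc'
Operation: alternate characters
Pairs: 'w'+'c', 'f'+'t', 'r'+'c', 'l'+'c'
Result: wcftrclc


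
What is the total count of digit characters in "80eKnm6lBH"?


Input string: '80eKnm6lBH'
Operation: count digit characters (0-9)
Scan: '8'(digit), '0'(digit), 'e', 'K', 'n', 'm', '6'(digit), 'l', 'B', 'H'
Digits found: 3
Result: 3


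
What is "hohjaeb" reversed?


Input string: 'hohjaeb'
Operation: reverse character order
Original order: 'h' -> 'o' -> 'h' -> 'j' -> 'a' -> 'e' -> 'b'
Reversed order: 'b' -> 'e' -> 'a' -> 'j' -> 'h' -> 'o' -> 'h'
Result: beajhoh


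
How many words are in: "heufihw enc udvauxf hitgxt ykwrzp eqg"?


Input string: 'heufihw enc udvauxf hitgxt ykwrzp eqg'
Operation: split by spaces
Words found: 'heufihw', 'enc', 'udvauxf', 'hitgxt', 'ykwrzp', 'eqg'
Word count: 6


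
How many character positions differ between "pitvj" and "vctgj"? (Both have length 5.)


String 1: 'pitvj'
String 2: 'vctgj'
Compare each position: pos 0: 'p'!='v', pos 1: 'i'!='c', pos 2: 't'=='t', pos 3: 'v'!='g', pos 4: 'j'=='j'
Differing positions: 3
Hamming distance: 3


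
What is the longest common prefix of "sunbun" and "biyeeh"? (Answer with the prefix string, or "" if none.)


String 1: 'sunbun'
String 2: 'biyeeh'
Compare position by position:
pos 0: 's' vs 'b' differ -> stop
Longest common prefix: "" (length 0)


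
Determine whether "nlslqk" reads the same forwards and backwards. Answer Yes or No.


Input string: 'nlslqk'
Reversed: 'kqlsln'
Compare pairs: s[0]='n' vs s[5]='k' (mismatch), s[1]='l' vs s[4]='q' (mismatch), s[2]='s' vs s[3]='l' (mismatch)
Palindrome: No


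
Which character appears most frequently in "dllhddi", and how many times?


Input: 'dllhddi'
Operation: tally each character
Counts: 'd':3, 'h':1, 'i':1, 'l':2
Maximum: 'd' appears 3 times


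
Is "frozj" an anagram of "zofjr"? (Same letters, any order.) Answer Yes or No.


String 1: 'zofjr' -> sorted: 'fjorz'
String 2: 'frozj' -> sorted: 'fjorz'
Compare sorted forms: 'fjorz' == 'fjorz'
Anagram: Yes


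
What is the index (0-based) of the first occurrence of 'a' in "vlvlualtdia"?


Input string: 'vlvlualtdia'
Target: 'a'
Scanning left to right: s[0]='v', s[1]='l', s[2]='v', s[3]='l', s[4]='u', s[5]='a'
First match at index: 5


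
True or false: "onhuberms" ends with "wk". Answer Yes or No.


Input string: 'onhuberms'
Suffix to check: 'wk'
Last 2 characters of input: 'ms'
Match: False
Result: No


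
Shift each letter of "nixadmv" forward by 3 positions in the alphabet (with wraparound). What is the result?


Input: 'nixadmv', shift = 3
Operation: for each letter, (position + 3) mod 26
Mapping: 'n'(13+3=16)->'q', 'i'(8+3=11)->'l', 'x'(23+3=26, 26 mod 26=0)->'a', 'a'(0+3=3)->'d', 'd'(3+3=6)->'g', 'm'(12+3=15)->'p', 'v'(21+3=24)->'y'
Result: qladgpy


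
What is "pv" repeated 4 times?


Input string: 'pv'
Operation: repeat 4 times
Concatenation: 'pv' + 'pv' + 'pv' + 'pv'
Result: pvpvpvpv


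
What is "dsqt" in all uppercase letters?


Input string: 'dsqt'
Operation: convert each letter to uppercase
Mapping: 'd'->'D', 's'->'S', 'q'->'Q', 't'->'T'
Result: DSQT


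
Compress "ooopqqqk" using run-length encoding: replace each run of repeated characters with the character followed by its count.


Input: 'ooopqqqk'
Operation: identify consecutive runs
Runs: 'ooo' -> o3, 'p' -> p1, 'qqq' -> q3, 'k' -> k1
Encoded: o3p1q3k1


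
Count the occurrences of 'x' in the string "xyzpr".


Input string: 'xyzpr'
Target character: 'x'
Scan each position: s[0]='x'
Matches found at indices: 0
Total: 1


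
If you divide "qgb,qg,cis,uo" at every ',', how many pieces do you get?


Input string: 'qgb,qg,cis,uo'
Delimiter: ','
Split result: 'qgb', 'qg', 'cis', 'uo'
Number of parts: 4


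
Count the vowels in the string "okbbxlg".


Input string: 'okbbxlg'
Operation: count vowels (a, e, i, o, u)
Scan: s[0]='o' (vowel), s[1]='k', s[2]='b', s[3]='b', s[4]='x', s[5]='l', s[6]='g'
Vowels found: 1
Result: 1


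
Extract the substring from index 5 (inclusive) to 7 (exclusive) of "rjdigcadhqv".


Input string: 'rjdigcadhqv'
Operation: slice [5:7]
Extract characters: s[5]='c', s[6]='a'
Result: ca


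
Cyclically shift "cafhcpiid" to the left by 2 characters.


Input: 'cafhcpiid', shift = 2
Operation: split at index 2 and swap parts
Front part s[0:2] = 'ca'
Back part s[2:] = 'fhcpiid'
Rotated = back + front = 'fhcpiid' + 'ca'
Result: fhcpiidca


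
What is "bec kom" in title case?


Input string: 'bec kom'
Operation: capitalize first letter of each word
Word transformations: 'bec'->'Bec', 'kom'->'Kom'
Result: Bec Kom


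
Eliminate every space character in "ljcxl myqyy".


Input string: 'ljcxl myqyy'
Operation: remove all spaces
Words: 'ljcxl', 'myqyy'
Join without spaces: ljcxlmyqyy


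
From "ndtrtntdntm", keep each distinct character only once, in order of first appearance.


Input: 'ndtrtntdntm'
Operation: keep first occurrence of each character
Scan: s[0]='n' new -> keep; s[1]='d' new -> keep; s[2]='t' new -> keep; s[3]='r' new -> keep; s[4]='t' seen -> skip; s[5]='n' seen -> skip; s[6]='t' seen -> skip; s[7]='d' seen -> skip; s[8]='n' seen -> skip; s[9]='t' seen -> skip; s[10]='m' new -> keep
Result: ndtrm


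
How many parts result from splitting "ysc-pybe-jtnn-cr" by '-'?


Input string: 'ysc-pybe-jtnn-cr'
Delimiter: '-'
Split result: 'ysc', 'pybe', 'jtnn', 'cr'
Number of parts: 4


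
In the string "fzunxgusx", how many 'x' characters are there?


Input string: 'fzunxgusx'
Target character: 'x'
Scan each position: s[4]='x', s[8]='x'
Matches found at indices: 4, 8
Total: 2


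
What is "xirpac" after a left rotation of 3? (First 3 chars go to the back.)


Input: 'xirpac', shift = 3
Operation: split at index 3 and swap parts
Front part s[0:3] = 'xir'
Back part s[3:] = 'pac'
Rotated = back + front = 'pac' + 'xir'
Result: pacxir


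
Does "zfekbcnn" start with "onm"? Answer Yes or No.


Input string: 'zfekbcnn'
Prefix to check: 'onm'
First 3 characters of input: 'zfe'
Match: False
Result: No


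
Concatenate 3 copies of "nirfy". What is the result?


Input string: 'nirfy'
Operation: repeat 3 times
Concatenation: 'nirfy' + 'nirfy' + 'nirfy'
Result: nirfynirfynirfy


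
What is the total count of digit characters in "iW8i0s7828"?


Input string: 'iW8i0s7828'
Operation: count digit characters (0-9)
Scan: 'i', 'W', '8'(digit), 'i', '0'(digit), 's', '7'(digit), '8'(digit), '2'(digit), '8'(digit)
Digits found: 6
Result: 6


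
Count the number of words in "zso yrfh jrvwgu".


Input string: 'zso yrfh jrvwgu'
Operation: split by spaces
Words found: 'zso', 'yrfh', 'jrvwgu'
Word count: 3


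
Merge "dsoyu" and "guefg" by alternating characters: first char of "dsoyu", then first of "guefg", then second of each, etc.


String 1: 'dsoyu'
String 2: 'guefg'
Operation: alternate characters
Pairs: 'd'+'g', 's'+'u', 'o'+'e', 'y'+'f', 'u'+'g'
Result: dgsuoeyfug


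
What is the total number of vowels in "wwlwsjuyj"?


Input string: 'wwlwsjuyj'
Operation: count vowels (a, e, i, o, u)
Scan: s[0]='w', s[1]='w', s[2]='l', s[3]='w', s[4]='s', s[5]='j', s[6]='u' (vowel), s[7]='y', s[8]='j'
Vowels found: 1
Result: 1


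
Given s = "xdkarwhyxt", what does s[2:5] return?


Input string: 'xdkarwhyxt'
Operation: slice [2:5]
Extract characters: s[2]='k', s[3]='a', s[4]='r'
Result: kar


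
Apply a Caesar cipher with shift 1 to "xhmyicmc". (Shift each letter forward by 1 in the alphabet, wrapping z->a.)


Input: 'xhmyicmc', shift = 1
Operation: for each letter, (position + 1) mod 26
Mapping: 'x'(23+1=24)->'y', 'h'(7+1=8)->'i', 'm'(12+1=13)->'n', 'y'(24+1=25)->'z', 'i'(8+1=9)->'j', 'c'(2+1=3)->'d', 'm'(12+1=13)->'n', 'c'(2+1=3)->'d'
Result: yinzjdnd


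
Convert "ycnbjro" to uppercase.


Input string: 'ycnbjro'
Operation: convert each letter to uppercase
Mapping: 'y'->'Y', 'c'->'C', 'n'->'N', 'b'->'B', 'j'->'J', 'r'->'R', 'o'->'O'
Result: YCNBJRO


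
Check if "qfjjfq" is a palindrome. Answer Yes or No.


Input string: 'qfjjfq'
Reversed: 'qfjjfq'
Compare pairs: s[0]='q' vs s[5]='q' (match), s[1]='f' vs s[4]='f' (match), s[2]='j' vs s[3]='j' (match)
Palindrome: Yes


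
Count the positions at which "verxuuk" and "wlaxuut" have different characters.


String 1: 'verxuuk'
String 2: 'wlaxuut'
Compare each position: pos 0: 'v'!='w', pos 1: 'e'!='l', pos 2: 'r'!='a', pos 3: 'x'=='x', pos 4: 'u'=='u', pos 5: 'u'=='u', pos 6: 'k'!='t'
Differing positions: 4
Hamming distance: 4


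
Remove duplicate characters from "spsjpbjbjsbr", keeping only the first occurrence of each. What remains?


Input: 'spsjpbjbjsbr'
Operation: keep first occurrence of each character
Scan: s[0]='s' new -> keep; s[1]='p' new -> keep; s[2]='s' seen -> skip; s[3]='j' new -> keep; s[4]='p' seen -> skip; s[5]='b' new -> keep; s[6]='j' seen -> skip; s[7]='b' seen -> skip; s[8]='j' seen -> skip; s[9]='s' seen -> skip; s[10]='b' seen -> skip; s[11]='r' new -> keep
Result: spjbr


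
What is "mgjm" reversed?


Input string: 'mgjm'
Operation: reverse character order
Original order: 'm' -> 'g' -> 'j' -> 'm'
Reversed order: 'm' -> 'j' -> 'g' -> 'm'
Result: mjgm


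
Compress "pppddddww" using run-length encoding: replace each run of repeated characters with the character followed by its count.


Input: 'pppddddww'
Operation: identify consecutive runs
Runs: 'ppp' -> p3, 'dddd' -> d4, 'ww' -> w2
Encoded: p3d4w2


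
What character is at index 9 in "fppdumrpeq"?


Input string: 'fppdumrpeq'
Operation: get character at index 9
Index mapping: s[0]='f', s[1]='p', s[2]='p', s[3]='d', s[4]='u', s[5]='m', s[6]='r', s[7]='p', s[8]='e', s[9]='q'
Result: 'q'


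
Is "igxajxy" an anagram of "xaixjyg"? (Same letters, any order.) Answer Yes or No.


String 1: 'xaixjyg' -> sorted: 'agijxxy'
String 2: 'igxajxy' -> sorted: 'agijxxy'
Compare sorted forms: 'agijxxy' == 'agijxxy'
Anagram: Yes
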